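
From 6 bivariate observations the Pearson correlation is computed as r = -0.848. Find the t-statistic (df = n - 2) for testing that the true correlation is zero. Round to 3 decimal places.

-3.200

1 − r² = 1 − 0.719104 = 0.280896;  √(1−r²) = 0.529996
√(n−2) = √4 = 2.000000
t = r·√(n−2)/√(1−r²) = -0.848 · 2.000000 / 0.529996 = -3.200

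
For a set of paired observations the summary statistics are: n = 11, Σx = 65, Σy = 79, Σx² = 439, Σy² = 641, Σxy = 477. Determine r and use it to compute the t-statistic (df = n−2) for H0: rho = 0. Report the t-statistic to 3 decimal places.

Numerator: nΣxy − (Σx)(Σy) = 11·477 − (65)(79) = 112
Denominator: √[(nΣx²−(Σx)²)(nΣy²−(Σy)²)]
  nΣx²−(Σx)² = 11·439 − 4225 = 604;  nΣy²−(Σy)² = 11·641 − 6241 = 810
  √(604·810) = √489240 = 699.4569
r = 112 / 699.4569 = 0.1601
t = r·√(n−2)/√(1−r²) = 0.1601·√9 / √(1−0.025632) = 0.480300 / 0.987101 = 0.487

0.487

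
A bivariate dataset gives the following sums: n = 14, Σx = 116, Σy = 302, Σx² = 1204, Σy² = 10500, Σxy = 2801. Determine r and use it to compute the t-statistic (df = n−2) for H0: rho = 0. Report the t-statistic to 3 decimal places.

S_xy = nΣxy − ΣxΣy = 14·2801 − 116·302 = 39214 − 35032 = 4182
S_xx = nΣx² − (Σx)² = 14·1204 − 116² = 16856 − 13456 = 3400
S_yy = nΣy² − (Σy)² = 14·10500 − 302² = 147000 − 91204 = 55796
r = S_xy / √(S_xx·S_yy) = 4182 / √(3400·55796) = 4182 / √189706400 = 4182 / 13773.3946 = 0.3036
t = r·√(n−2)/√(1−r²) = 0.3036·√12 / √(1−0.092173) = 1.051701 / 0.952800 = 1.104

1.104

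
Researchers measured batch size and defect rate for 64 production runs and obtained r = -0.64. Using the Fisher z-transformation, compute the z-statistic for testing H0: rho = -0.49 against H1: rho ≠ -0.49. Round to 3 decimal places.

-1.735

Fisher z: atanh(-0.64) = -0.758174, atanh(-0.49) = -0.536060
z = (z_r − z_0)·√(n−3) = (-0.758174 − (-0.536060))·√61 = -0.222114 · 7.810250 = -1.735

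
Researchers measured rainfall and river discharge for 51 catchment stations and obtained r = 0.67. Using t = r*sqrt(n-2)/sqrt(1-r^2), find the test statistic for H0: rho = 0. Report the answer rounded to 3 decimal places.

6.318

t = r·√(n−2) / √(1−r²) with r = 0.67, n = 51
  = 0.67·√49 / √(1 − 0.4489)
  = 0.67·7.000000 / 0.742361
  = 4.690000 / 0.742361 = 6.318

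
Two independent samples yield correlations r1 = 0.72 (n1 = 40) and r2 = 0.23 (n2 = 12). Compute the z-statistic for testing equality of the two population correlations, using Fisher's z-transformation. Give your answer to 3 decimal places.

1.812

z1 = atanh(0.72) = 0.907645,  z2 = atanh(0.23) = 0.234189
SE = √(1/(n1−3) + 1/(n2−3)) = √(1/37 + 1/9) = √(0.0270270 + 0.1111111) = √0.1381381 = 0.371669
z = (z1 − z2)/SE = (0.907645 − 0.234189) / 0.371669 = 0.673456 / 0.371669 = 1.812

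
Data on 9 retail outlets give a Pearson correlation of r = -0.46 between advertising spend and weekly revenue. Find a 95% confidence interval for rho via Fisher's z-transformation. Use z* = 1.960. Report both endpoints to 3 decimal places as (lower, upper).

z_r = atanh(-0.46) = -0.497311;  SE = 1/√(n−3) = 1/√6 = 0.408248
z-limits: -0.497311 ± 1.960·0.408248 = -0.497311 ± 0.800166 = [-1.297477, 0.302855]
ρ-limits: (tanh -1.297477, tanh 0.302855) = (-0.861, 0.294)

(-0.861, 0.294)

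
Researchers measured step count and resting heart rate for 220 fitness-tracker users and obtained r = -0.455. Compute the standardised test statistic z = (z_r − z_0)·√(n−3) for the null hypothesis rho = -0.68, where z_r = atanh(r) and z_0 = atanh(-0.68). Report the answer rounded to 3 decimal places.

4.981

z_r = atanh(-0.455) = -0.490988,  z_0 = atanh(-0.68) = -0.829114
SE = 1/√(n−3) = 1/√217 = 0.067884
z = (z_r − z_0)/SE = (-0.490988 − (-0.829114)) / 0.067884 = 0.338126 / 0.067884 = 4.981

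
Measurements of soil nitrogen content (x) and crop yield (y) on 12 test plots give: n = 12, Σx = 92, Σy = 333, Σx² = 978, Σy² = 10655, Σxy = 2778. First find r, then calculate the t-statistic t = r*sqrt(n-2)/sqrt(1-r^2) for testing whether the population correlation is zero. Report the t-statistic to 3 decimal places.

1.229

Numerator: nΣxy − (Σx)(Σy) = 12·2778 − (92)(333) = 2700
Denominator: √[(nΣx²−(Σx)²)(nΣy²−(Σy)²)]
  nΣx²−(Σx)² = 12·978 − 8464 = 3272;  nΣy²−(Σy)² = 12·10655 − 110889 = 16971
  √(3272·16971) = √55529112 = 7451.7858
r = 2700 / 7451.7858 = 0.3623
t = r·√(n−2)/√(1−r²) = 0.3623·√10 / √(1−0.131261) = 1.145693 / 0.932062 = 1.229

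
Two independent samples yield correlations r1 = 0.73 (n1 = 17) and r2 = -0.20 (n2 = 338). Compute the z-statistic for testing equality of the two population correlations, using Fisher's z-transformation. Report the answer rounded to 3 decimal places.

4.148

z1 = atanh(0.73) = 0.928727,  z2 = atanh(-0.20) = -0.202733
SE = √(1/(n1−3) + 1/(n2−3)) = √(1/14 + 1/335) = √(0.0714286 + 0.0029851) = √0.0744137 = 0.272789
z = (z1 − z2)/SE = (0.928727 − (-0.202733)) / 0.272789 = 1.131460 / 0.272789 = 4.148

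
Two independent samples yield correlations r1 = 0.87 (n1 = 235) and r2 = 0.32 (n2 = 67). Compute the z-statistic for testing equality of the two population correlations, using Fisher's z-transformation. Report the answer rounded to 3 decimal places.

Fisher z-transforms: z1 = atanh(0.87) = 1.333080, z2 = atanh(0.32) = 0.331647; difference d = 1.001433
Var(d) = 1/232 + 1/64 = 0.0043103 + 0.0156250 = 0.0199353
z = d/√Var(d) = 1.001433 / √0.0199353 = 1.001433 / 0.141192 = 7.093

7.093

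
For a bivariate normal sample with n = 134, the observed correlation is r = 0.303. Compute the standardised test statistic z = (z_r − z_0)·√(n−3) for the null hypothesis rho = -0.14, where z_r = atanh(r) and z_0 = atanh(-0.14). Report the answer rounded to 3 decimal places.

z_r = atanh(0.303) = 0.312820,  z_0 = atanh(-0.14) = -0.140926
SE = 1/√(n−3) = 1/√131 = 0.087370
z = (z_r − z_0)/SE = (0.312820 − (-0.140926)) / 0.087370 = 0.453746 / 0.087370 = 5.193

5.193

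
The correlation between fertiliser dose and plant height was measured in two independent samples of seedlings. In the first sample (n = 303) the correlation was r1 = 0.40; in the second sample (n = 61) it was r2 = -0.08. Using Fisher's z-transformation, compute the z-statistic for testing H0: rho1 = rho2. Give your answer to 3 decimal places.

z1 = atanh(0.40) = 0.423649,  z2 = atanh(-0.08) = -0.080171
SE = √(1/(n1−3) + 1/(n2−3)) = √(1/300 + 1/58) = √(0.0033333 + 0.0172414) = √0.0205747 = 0.143439
z = (z1 − z2)/SE = (0.423649 − (-0.080171)) / 0.143439 = 0.503820 / 0.143439 = 3.512

3.512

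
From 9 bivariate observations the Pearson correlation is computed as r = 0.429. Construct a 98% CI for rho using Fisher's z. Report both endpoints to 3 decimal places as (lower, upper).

z_r = atanh(0.429) = 0.458670;  SE = 1/√(n−3) = 1/√6 = 0.408248
z-limits: 0.458670 ± 2.326·0.408248 = 0.458670 ± 0.949585 = [-0.490915, 1.408255]
ρ-limits: (tanh -0.490915, tanh 1.408255) = (-0.455, 0.887)

(-0.455, 0.887)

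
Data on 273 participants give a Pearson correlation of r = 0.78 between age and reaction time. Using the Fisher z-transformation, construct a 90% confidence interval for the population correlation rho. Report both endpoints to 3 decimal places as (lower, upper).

Fisher z: z_r = atanh(r) = ½·ln((1+0.78)/(1−0.78)) = 1.045371
SE(z) = 1/√(n−3) = 1/√270 = 0.060858
90% ⇒ z* = 1.645; margin = 1.645·0.060858 = 0.100111
CI on z-scale: (0.945260, 1.145482)
Back-transform: tanh(0.945260) = 0.737630, tanh(1.145482) = 0.816252

(0.738, 0.816)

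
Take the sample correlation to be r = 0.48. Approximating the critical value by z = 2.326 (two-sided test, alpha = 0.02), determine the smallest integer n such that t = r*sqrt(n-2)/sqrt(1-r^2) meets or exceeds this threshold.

21

r√(n−2)/√(1−r²) ≥ 2.326  ⇔  n−2 ≥ (2.326)²·(1−r²)/r²
(1−r²)/r² = (1−0.2304)/0.2304 = 3.3403
n ≥ 2 + 5.410276·3.3403 = 2 + 18.0719 = 20.0719
⌈20.0719⌉ = 21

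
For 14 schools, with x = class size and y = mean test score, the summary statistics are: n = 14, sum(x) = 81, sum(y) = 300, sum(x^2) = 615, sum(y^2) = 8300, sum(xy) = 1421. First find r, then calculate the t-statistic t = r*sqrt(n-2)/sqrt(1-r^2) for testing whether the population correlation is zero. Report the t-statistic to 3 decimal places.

-2.607

Numerator: nΣxy − (Σx)(Σy) = 14·1421 − (81)(300) = -4406
Denominator: √[(nΣx²−(Σx)²)(nΣy²−(Σy)²)]
  nΣx²−(Σx)² = 14·615 − 6561 = 2049;  nΣy²−(Σy)² = 14·8300 − 90000 = 26200
  √(2049·26200) = √53683800 = 7326.9230
r = -4406 / 7326.9230 = -0.6013
t = r·√(n−2)/√(1−r²) = -0.6013·√12 / √(1−0.361562) = -2.082964 / 0.799023 = -2.607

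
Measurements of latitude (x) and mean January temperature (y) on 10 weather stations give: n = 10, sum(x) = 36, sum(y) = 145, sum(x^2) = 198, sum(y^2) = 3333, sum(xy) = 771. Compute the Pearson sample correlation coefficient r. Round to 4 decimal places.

0.8583

Numerator: nΣxy − (Σx)(Σy) = 10·771 − (36)(145) = 2490
Denominator: √[(nΣx²−(Σx)²)(nΣy²−(Σy)²)]
  nΣx²−(Σx)² = 10·198 − 1296 = 684;  nΣy²−(Σy)² = 10·3333 − 21025 = 12305
  √(684·12305) = √8416620 = 2901.1412
r = 2490 / 2901.1412 = 0.8583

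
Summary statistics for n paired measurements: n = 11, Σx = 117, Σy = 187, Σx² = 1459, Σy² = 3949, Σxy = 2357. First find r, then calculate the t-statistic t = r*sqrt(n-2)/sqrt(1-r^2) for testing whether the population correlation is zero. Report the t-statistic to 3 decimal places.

S_xy = nΣxy − ΣxΣy = 11·2357 − 117·187 = 25927 − 21879 = 4048
S_xx = nΣx² − (Σx)² = 11·1459 − 117² = 16049 − 13689 = 2360
S_yy = nΣy² − (Σy)² = 11·3949 − 187² = 43439 − 34969 = 8470
r = S_xy / √(S_xx·S_yy) = 4048 / √(2360·8470) = 4048 / √19989200 = 4048 / 4470.9283 = 0.9054
t = r·√(n−2)/√(1−r²) = 0.9054·√9 / √(1−0.819749) = 2.716200 / 0.424560 = 6.398

6.398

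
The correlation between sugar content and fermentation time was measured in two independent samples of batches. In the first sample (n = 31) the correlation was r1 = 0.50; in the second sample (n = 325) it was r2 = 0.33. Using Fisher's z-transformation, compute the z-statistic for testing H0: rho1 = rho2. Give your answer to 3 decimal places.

1.048

z1 = atanh(0.50) = 0.549306,  z2 = atanh(0.33) = 0.342828
SE = √(1/(n1−3) + 1/(n2−3)) = √(1/28 + 1/322) = √(0.0357143 + 0.0031056) = √0.0388199 = 0.197028
z = (z1 − z2)/SE = (0.549306 − 0.342828) / 0.197028 = 0.206478 / 0.197028 = 1.048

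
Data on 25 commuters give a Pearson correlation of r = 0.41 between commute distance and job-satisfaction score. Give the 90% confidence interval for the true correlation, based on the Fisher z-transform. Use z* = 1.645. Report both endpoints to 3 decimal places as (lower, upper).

z_r = atanh(0.41) = 0.435611;  SE = 1/√(n−3) = 1/√22 = 0.213201
z-limits: 0.435611 ± 1.645·0.213201 = 0.435611 ± 0.350716 = [0.084895, 0.786327]
ρ-limits: (tanh 0.084895, tanh 0.786327) = (0.085, 0.656)

(0.085, 0.656)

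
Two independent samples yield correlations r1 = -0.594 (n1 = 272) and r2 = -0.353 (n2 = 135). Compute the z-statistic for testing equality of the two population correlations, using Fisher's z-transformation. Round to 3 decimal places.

-2.964

z1 = atanh(-0.594) = -0.683824,  z2 = atanh(-0.353) = -0.368867
SE = √(1/(n1−3) + 1/(n2−3)) = √(1/269 + 1/132) = √(0.0037175 + 0.0075758) = √0.0112933 = 0.106270
z = (z1 − z2)/SE = (-0.683824 − (-0.368867)) / 0.106270 = -0.314957 / 0.106270 = -2.964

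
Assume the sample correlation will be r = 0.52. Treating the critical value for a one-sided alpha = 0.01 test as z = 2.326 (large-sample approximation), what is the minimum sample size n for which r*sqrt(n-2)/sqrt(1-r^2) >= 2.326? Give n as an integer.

r√(n−2)/√(1−r²) ≥ 2.326  ⇔  n−2 ≥ (2.326)²·(1−r²)/r²
(1−r²)/r² = (1−0.2704)/0.2704 = 2.6982
n ≥ 2 + 5.410276·2.6982 = 2 + 14.5980 = 16.5980
⌈16.5980⌉ = 17

17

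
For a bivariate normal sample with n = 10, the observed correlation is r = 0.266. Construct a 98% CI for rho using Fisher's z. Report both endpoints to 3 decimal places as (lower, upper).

(-0.542, 0.818)

z_r = atanh(0.266) = 0.272554;  SE = 1/√(n−3) = 1/√7 = 0.377964
z-limits: 0.272554 ± 2.326·0.377964 = 0.272554 ± 0.879144 = [-0.606590, 1.151698]
ρ-limits: (tanh -0.606590, tanh 1.151698) = (-0.542, 0.818)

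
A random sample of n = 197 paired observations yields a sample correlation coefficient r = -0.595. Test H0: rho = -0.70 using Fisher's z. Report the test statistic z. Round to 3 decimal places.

z_r = atanh(-0.595) = -0.685371,  z_0 = atanh(-0.70) = -0.867301
SE = 1/√(n−3) = 1/√194 = 0.071796
z = (z_r − z_0)/SE = (-0.685371 − (-0.867301)) / 0.071796 = 0.181930 / 0.071796 = 2.534

2.534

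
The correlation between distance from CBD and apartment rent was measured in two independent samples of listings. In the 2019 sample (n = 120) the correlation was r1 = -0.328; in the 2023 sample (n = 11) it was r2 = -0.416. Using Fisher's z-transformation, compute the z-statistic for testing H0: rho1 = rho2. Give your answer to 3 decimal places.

0.280

Fisher z-transforms: z1 = atanh(-0.328) = -0.340585, z2 = atanh(-0.416) = -0.442845; difference d = 0.102260
Var(d) = 1/117 + 1/8 = 0.0085470 + 0.1250000 = 0.1335470
z = d/√Var(d) = 0.102260 / √0.1335470 = 0.102260 / 0.365441 = 0.280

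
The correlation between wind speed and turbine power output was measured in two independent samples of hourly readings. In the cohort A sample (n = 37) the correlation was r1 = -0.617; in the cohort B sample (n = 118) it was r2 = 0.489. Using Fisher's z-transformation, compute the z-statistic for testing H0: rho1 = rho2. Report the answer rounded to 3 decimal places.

z1 = atanh(-0.617) = -0.720146,  z2 = atanh(0.489) = 0.534745
SE = √(1/(n1−3) + 1/(n2−3)) = √(1/34 + 1/115) = √(0.0294118 + 0.0086957) = √0.0381075 = 0.195211
z = (z1 − z2)/SE = (-0.720146 − 0.534745) / 0.195211 = -1.254891 / 0.195211 = -6.428

-6.428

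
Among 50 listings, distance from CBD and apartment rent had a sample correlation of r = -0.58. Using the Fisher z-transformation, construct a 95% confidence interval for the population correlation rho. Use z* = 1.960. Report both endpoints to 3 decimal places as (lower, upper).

(-0.739, -0.360)

Fisher z: z_r = atanh(r) = ½·ln((1+(-0.58))/(1−(-0.58))) = -0.662463
SE(z) = 1/√(n−3) = 1/√47 = 0.145865
95% ⇒ z* = 1.960; margin = 1.960·0.145865 = 0.285895
CI on z-scale: (-0.948358, -0.376568)
Back-transform: tanh(-0.948358) = -0.739039, tanh(-0.376568) = -0.359723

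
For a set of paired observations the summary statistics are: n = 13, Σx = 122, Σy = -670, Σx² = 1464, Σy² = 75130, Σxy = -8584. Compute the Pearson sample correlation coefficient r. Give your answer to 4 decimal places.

S_xy = nΣxy − ΣxΣy = 13·(-8584) − 122·(-670) = -111592 − (-81740) = -29852
S_xx = nΣx² − (Σx)² = 13·1464 − 122² = 19032 − 14884 = 4148
S_yy = nΣy² − (Σy)² = 13·75130 − (-670)² = 976690 − 448900 = 527790
r = S_xy / √(S_xx·S_yy) = -29852 / √(4148·527790) = -29852 / √2189272920 = -29852 / 46789.6668 = -0.6380

-0.6380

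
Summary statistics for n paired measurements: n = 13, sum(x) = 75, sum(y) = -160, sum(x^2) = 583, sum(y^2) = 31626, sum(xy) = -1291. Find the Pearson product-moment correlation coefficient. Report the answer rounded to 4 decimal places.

-0.1743

Numerator: nΣxy − (Σx)(Σy) = 13·(-1291) − (75)(-160) = -4783
Denominator: √[(nΣx²−(Σx)²)(nΣy²−(Σy)²)]
  nΣx²−(Σx)² = 13·583 − 5625 = 1954;  nΣy²−(Σy)² = 13·31626 − 25600 = 385538
  √(1954·385538) = √753341252 = 27447.0627
r = -4783 / 27447.0627 = -0.1743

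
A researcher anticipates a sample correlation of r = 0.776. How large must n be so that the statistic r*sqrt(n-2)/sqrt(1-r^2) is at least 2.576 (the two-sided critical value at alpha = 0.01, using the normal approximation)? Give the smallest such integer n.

r√(n−2)/√(1−r²) ≥ 2.576  ⇔  n−2 ≥ (2.576)²·(1−r²)/r²
(1−r²)/r² = (1−0.602176)/0.602176 = 0.6606
n ≥ 2 + 6.635776·0.6606 = 2 + 4.3836 = 6.3836
⌈6.3836⌉ = 7

7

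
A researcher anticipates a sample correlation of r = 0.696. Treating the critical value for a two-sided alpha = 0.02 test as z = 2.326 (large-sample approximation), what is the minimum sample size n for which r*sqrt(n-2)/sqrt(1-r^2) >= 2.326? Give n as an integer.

Need r·√(n−2)/√(1−r²) ≥ 2.326
√(n−2) ≥ 2.326·√(1−0.484416) / 0.696 = 2.326·0.718042 / 0.696 = 2.3997
n−2 ≥ 5.7586  ⇒  n ≥ 7.7586
Smallest integer n = 8

8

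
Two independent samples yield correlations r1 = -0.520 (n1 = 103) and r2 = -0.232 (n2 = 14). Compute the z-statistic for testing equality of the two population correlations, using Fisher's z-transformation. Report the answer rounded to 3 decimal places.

-1.070

z1 = atanh(-0.520) = -0.576340,  z2 = atanh(-0.232) = -0.236302
SE = √(1/(n1−3) + 1/(n2−3)) = √(1/100 + 1/11) = √(0.0100000 + 0.0909091) = √0.1009091 = 0.317662
z = (z1 − z2)/SE = (-0.576340 − (-0.236302)) / 0.317662 = -0.340038 / 0.317662 = -1.070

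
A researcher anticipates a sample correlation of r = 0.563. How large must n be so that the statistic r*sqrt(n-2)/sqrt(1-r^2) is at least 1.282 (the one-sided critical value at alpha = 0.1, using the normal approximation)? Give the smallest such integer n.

6

Need r·√(n−2)/√(1−r²) ≥ 1.282
√(n−2) ≥ 1.282·√(1−0.316969) / 0.563 = 1.282·0.826457 / 0.563 = 1.8819
n−2 ≥ 3.5415  ⇒  n ≥ 5.5415
Smallest integer n = 6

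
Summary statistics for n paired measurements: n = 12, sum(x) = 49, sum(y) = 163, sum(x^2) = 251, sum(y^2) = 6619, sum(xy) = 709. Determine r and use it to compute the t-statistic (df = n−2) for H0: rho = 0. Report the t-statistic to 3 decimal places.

S_xy = nΣxy − ΣxΣy = 12·709 − 49·163 = 8508 − 7987 = 521
S_xx = nΣx² − (Σx)² = 12·251 − 49² = 3012 − 2401 = 611
S_yy = nΣy² − (Σy)² = 12·6619 − 163² = 79428 − 26569 = 52859
r = S_xy / √(S_xx·S_yy) = 521 / √(611·52859) = 521 / √32296849 = 521 / 5683.0317 = 0.0917
t = r·√(n−2)/√(1−r²) = 0.0917·√10 / √(1−0.008409) = 0.289981 / 0.995787 = 0.291

0.291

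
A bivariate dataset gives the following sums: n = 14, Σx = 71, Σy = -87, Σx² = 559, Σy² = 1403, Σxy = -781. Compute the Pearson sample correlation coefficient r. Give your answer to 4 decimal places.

Numerator: nΣxy − (Σx)(Σy) = 14·(-781) − (71)(-87) = -4757
Denominator: √[(nΣx²−(Σx)²)(nΣy²−(Σy)²)]
  nΣx²−(Σx)² = 14·559 − 5041 = 2785;  nΣy²−(Σy)² = 14·1403 − 7569 = 12073
  √(2785·12073) = √33623305 = 5798.5606
r = -4757 / 5798.5606 = -0.8204

-0.8204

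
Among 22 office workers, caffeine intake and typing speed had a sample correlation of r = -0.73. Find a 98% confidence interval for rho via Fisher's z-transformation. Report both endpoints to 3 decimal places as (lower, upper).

(-0.898, -0.376)

z_r = atanh(-0.73) = -0.928727;  SE = 1/√(n−3) = 1/√19 = 0.229416
z-limits: -0.928727 ± 2.326·0.229416 = -0.928727 ± 0.533622 = [-1.462349, -0.395105]
ρ-limits: (tanh -1.462349, tanh -0.395105) = (-0.898, -0.376)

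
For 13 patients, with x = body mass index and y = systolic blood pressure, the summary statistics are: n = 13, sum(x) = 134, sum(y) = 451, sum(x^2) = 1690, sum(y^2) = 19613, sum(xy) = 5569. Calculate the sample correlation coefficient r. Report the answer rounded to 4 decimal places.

0.8315

Numerator: nΣxy − (Σx)(Σy) = 13·5569 − (134)(451) = 11963
Denominator: √[(nΣx²−(Σx)²)(nΣy²−(Σy)²)]
  nΣx²−(Σx)² = 13·1690 − 17956 = 4014;  nΣy²−(Σy)² = 13·19613 − 203401 = 51568
  √(4014·51568) = √206993952 = 14387.2844
r = 11963 / 14387.2844 = 0.8315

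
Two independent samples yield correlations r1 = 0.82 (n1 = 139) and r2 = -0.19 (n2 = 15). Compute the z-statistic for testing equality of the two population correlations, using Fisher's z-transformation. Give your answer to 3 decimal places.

Fisher z-transforms: z1 = atanh(0.82) = 1.156817, z2 = atanh(-0.19) = -0.192337; difference d = 1.349154
Var(d) = 1/136 + 1/12 = 0.0073529 + 0.0833333 = 0.0906862
z = d/√Var(d) = 1.349154 / √0.0906862 = 1.349154 / 0.301141 = 4.480

4.480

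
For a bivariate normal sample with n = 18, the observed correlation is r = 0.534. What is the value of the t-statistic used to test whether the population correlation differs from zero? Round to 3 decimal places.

1 − r² = 1 − 0.285156 = 0.714844;  √(1−r²) = 0.845484
√(n−2) = √16 = 4.000000
t = r·√(n−2)/√(1−r²) = 0.534 · 4.000000 / 0.845484 = 2.526

2.526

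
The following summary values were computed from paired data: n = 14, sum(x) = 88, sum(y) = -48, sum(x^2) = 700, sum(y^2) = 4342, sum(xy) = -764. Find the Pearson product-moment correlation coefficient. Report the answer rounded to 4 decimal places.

S_xy = nΣxy − ΣxΣy = 14·(-764) − 88·(-48) = -10696 − (-4224) = -6472
S_xx = nΣx² − (Σx)² = 14·700 − 88² = 9800 − 7744 = 2056
S_yy = nΣy² − (Σy)² = 14·4342 − (-48)² = 60788 − 2304 = 58484
r = S_xy / √(S_xx·S_yy) = -6472 / √(2056·58484) = -6472 / √120243104 = -6472 / 10965.5417 = -0.5902

-0.5902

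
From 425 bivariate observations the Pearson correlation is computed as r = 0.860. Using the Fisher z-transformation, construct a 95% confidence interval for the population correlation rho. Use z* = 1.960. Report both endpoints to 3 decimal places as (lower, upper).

(0.833, 0.883)

Fisher z: z_r = atanh(r) = ½·ln((1+0.860)/(1−0.860)) = 1.293345
SE(z) = 1/√(n−3) = 1/√422 = 0.048679
95% ⇒ z* = 1.960; margin = 1.960·0.048679 = 0.095411
CI on z-scale: (1.197934, 1.388756)
Back-transform: tanh(1.197934) = 0.833023, tanh(1.388756) = 0.882897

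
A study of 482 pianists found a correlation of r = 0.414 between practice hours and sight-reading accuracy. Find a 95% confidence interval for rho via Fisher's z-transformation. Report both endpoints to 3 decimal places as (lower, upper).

(0.337, 0.485)

z_r = atanh(0.414) = 0.440429;  SE = 1/√(n−3) = 1/√479 = 0.045691
z-limits: 0.440429 ± 1.960·0.045691 = 0.440429 ± 0.089554 = [0.350875, 0.529983]
ρ-limits: (tanh 0.350875, tanh 0.529983) = (0.337, 0.485)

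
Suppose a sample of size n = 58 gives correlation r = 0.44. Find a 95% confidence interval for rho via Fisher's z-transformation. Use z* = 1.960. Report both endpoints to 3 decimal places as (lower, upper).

Fisher z: z_r = atanh(r) = ½·ln((1+0.44)/(1−0.44)) = 0.472231
SE(z) = 1/√(n−3) = 1/√55 = 0.134840
95% ⇒ z* = 1.960; margin = 1.960·0.134840 = 0.264286
CI on z-scale: (0.207945, 0.736517)
Back-transform: tanh(0.207945) = 0.204999, tanh(0.736517) = 0.627036

(0.205, 0.627)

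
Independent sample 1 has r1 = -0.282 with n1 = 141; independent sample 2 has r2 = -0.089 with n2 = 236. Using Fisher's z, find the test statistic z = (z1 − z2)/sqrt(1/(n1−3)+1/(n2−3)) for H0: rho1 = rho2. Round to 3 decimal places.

Fisher z-transforms: z1 = atanh(-0.282) = -0.289854, z2 = atanh(-0.089) = -0.089236; difference d = -0.200618
Var(d) = 1/138 + 1/233 = 0.0072464 + 0.0042918 = 0.0115382
z = d/√Var(d) = -0.200618 / √0.0115382 = -0.200618 / 0.107416 = -1.868

-1.868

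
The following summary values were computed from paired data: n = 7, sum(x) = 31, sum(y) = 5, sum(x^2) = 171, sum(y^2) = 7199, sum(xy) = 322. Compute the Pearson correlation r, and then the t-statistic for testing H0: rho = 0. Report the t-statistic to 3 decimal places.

S_xy = nΣxy − ΣxΣy = 7·322 − 31·5 = 2254 − 155 = 2099
S_xx = nΣx² − (Σx)² = 7·171 − 31² = 1197 − 961 = 236
S_yy = nΣy² − (Σy)² = 7·7199 − 5² = 50393 − 25 = 50368
r = S_xy / √(S_xx·S_yy) = 2099 / √(236·50368) = 2099 / √11886848 = 2099 / 3447.7308 = 0.6088
t = r·√(n−2)/√(1−r²) = 0.6088·√5 / √(1−0.370637) = 1.361318 / 0.793324 = 1.716

1.716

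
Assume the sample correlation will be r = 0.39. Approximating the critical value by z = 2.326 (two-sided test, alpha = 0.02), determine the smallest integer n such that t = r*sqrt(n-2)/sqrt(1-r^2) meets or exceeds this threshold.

33

Need r·√(n−2)/√(1−r²) ≥ 2.326
√(n−2) ≥ 2.326·√(1−0.1521) / 0.39 = 2.326·0.920815 / 0.39 = 5.4918
n−2 ≥ 30.1599  ⇒  n ≥ 32.1599
Smallest integer n = 33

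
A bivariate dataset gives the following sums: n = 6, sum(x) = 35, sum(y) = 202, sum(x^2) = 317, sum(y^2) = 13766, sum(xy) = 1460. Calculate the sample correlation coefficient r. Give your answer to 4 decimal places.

0.3177

S_xy = nΣxy − ΣxΣy = 6·1460 − 35·202 = 8760 − 7070 = 1690
S_xx = nΣx² − (Σx)² = 6·317 − 35² = 1902 − 1225 = 677
S_yy = nΣy² − (Σy)² = 6·13766 − 202² = 82596 − 40804 = 41792
r = S_xy / √(S_xx·S_yy) = 1690 / √(677·41792) = 1690 / √28293184 = 1690 / 5319.1338 = 0.3177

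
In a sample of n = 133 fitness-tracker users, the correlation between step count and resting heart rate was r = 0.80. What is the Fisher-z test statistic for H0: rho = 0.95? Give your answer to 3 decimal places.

-8.359

z_r = atanh(0.80) = 1.098612,  z_0 = atanh(0.95) = 1.831781
SE = 1/√(n−3) = 1/√130 = 0.087706
z = (z_r − z_0)/SE = (1.098612 − 1.831781) / 0.087706 = -0.733169 / 0.087706 = -8.359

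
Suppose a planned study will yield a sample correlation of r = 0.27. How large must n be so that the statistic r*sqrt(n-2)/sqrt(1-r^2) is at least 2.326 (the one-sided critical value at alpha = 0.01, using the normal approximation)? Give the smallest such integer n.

r√(n−2)/√(1−r²) ≥ 2.326  ⇔  n−2 ≥ (2.326)²·(1−r²)/r²
(1−r²)/r² = (1−0.0729)/0.0729 = 12.7174
n ≥ 2 + 5.410276·12.7174 = 2 + 68.8046 = 70.8046
⌈70.8046⌉ = 71

71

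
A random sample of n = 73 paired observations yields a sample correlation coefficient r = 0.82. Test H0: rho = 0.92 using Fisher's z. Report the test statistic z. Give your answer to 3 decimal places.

z_r = atanh(0.82) = 1.156817,  z_0 = atanh(0.92) = 1.589027
SE = 1/√(n−3) = 1/√70 = 0.119523
z = (z_r − z_0)/SE = (1.156817 − 1.589027) / 0.119523 = -0.432210 / 0.119523 = -3.616

-3.616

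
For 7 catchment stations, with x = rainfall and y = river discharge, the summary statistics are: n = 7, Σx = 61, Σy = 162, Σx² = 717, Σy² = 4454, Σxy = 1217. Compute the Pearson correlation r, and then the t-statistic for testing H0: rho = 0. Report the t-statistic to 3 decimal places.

-1.429

Numerator: nΣxy − (Σx)(Σy) = 7·1217 − (61)(162) = -1363
Denominator: √[(nΣx²−(Σx)²)(nΣy²−(Σy)²)]
  nΣx²−(Σx)² = 7·717 − 3721 = 1298;  nΣy²−(Σy)² = 7·4454 − 26244 = 4934
  √(1298·4934) = √6404332 = 2530.6782
r = -1363 / 2530.6782 = -0.5386
t = r·√(n−2)/√(1−r²) = -0.5386·√5 / √(1−0.290090) = -1.204346 / 0.842562 = -1.429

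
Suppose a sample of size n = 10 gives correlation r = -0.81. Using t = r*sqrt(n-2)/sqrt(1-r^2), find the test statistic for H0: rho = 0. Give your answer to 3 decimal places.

1 − r² = 1 − 0.6561 = 0.3439;  √(1−r²) = 0.586430
√(n−2) = √8 = 2.828427
t = r·√(n−2)/√(1−r²) = -0.81 · 2.828427 / 0.586430 = -3.907

-3.907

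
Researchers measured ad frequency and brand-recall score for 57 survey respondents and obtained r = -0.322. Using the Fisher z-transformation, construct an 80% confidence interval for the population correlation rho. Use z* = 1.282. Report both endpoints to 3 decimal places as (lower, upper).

(-0.469, -0.158)

z_r = atanh(-0.322) = -0.333877;  SE = 1/√(n−3) = 1/√54 = 0.136083
z-limits: -0.333877 ± 1.282·0.136083 = -0.333877 ± 0.174458 = [-0.508335, -0.159419]
ρ-limits: (tanh -0.508335, tanh -0.159419) = (-0.469, -0.158)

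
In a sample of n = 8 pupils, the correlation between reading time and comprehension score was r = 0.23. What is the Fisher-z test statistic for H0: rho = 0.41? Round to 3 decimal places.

-0.450

Fisher z: atanh(0.23) = 0.234189, atanh(0.41) = 0.435611
z = (z_r − z_0)·√(n−3) = (0.234189 − 0.435611)·√5 = -0.201422 · 2.236068 = -0.450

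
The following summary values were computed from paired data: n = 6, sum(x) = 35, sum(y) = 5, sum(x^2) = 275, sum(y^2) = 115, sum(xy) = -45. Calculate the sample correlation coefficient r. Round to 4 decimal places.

S_xy = nΣxy − ΣxΣy = 6·(-45) − 35·5 = -270 − 175 = -445
S_xx = nΣx² − (Σx)² = 6·275 − 35² = 1650 − 1225 = 425
S_yy = nΣy² − (Σy)² = 6·115 − 5² = 690 − 25 = 665
r = S_xy / √(S_xx·S_yy) = -445 / √(425·665) = -445 / √282625 = -445 / 531.6249 = -0.8371

-0.8371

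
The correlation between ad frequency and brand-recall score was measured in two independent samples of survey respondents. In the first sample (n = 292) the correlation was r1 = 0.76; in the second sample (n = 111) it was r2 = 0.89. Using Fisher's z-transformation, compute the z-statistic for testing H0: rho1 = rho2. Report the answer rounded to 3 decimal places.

-3.775

Fisher z-transforms: z1 = atanh(0.76) = 0.996215, z2 = atanh(0.89) = 1.421926; difference d = -0.425711
Var(d) = 1/289 + 1/108 = 0.0034602 + 0.0092593 = 0.0127195
z = d/√Var(d) = -0.425711 / √0.0127195 = -0.425711 / 0.112781 = -3.775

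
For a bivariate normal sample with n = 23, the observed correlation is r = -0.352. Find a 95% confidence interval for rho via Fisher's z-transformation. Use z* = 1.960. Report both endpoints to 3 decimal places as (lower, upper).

(-0.667, 0.070)

Fisher z: z_r = atanh(r) = ½·ln((1+(-0.352))/(1−(-0.352))) = -0.367725
SE(z) = 1/√(n−3) = 1/√20 = 0.223607
95% ⇒ z* = 1.960; margin = 1.960·0.223607 = 0.438270
CI on z-scale: (-0.805995, 0.070545)
Back-transform: tanh(-0.805995) = -0.667375, tanh(0.070545) = 0.070428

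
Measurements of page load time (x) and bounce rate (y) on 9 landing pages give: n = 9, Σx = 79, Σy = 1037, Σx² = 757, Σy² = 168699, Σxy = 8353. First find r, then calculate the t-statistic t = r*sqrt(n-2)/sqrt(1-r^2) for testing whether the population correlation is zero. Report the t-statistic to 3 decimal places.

-1.238

Numerator: nΣxy − (Σx)(Σy) = 9·8353 − (79)(1037) = -6746
Denominator: √[(nΣx²−(Σx)²)(nΣy²−(Σy)²)]
  nΣx²−(Σx)² = 9·757 − 6241 = 572;  nΣy²−(Σy)² = 9·168699 − 1075369 = 442922
  √(572·442922) = √253351384 = 15917.0155
r = -6746 / 15917.0155 = -0.4238
t = r·√(n−2)/√(1−r²) = -0.4238·√7 / √(1−0.179606) = -1.121269 / 0.905756 = -1.238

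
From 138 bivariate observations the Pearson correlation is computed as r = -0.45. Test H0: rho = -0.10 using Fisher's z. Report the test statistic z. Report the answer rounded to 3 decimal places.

-4.466

Fisher z: atanh(-0.45) = -0.484700, atanh(-0.10) = -0.100335
z = (z_r − z_0)·√(n−3) = (-0.484700 − (-0.100335))·√135 = -0.384365 · 11.618950 = -4.466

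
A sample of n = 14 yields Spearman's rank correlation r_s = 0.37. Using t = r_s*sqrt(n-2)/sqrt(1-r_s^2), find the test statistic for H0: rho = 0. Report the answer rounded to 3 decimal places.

t = r_s·√(n−2) / √(1−r_s²) with r_s = 0.37, n = 14
  = 0.37·√12 / √(1 − 0.1369)
  = 0.37·3.464102 / 0.929032
  = 1.281718 / 0.929032 = 1.380

1.380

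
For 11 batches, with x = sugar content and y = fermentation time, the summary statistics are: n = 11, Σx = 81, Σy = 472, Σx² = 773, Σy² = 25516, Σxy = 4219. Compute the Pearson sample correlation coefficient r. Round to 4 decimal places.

S_xy = nΣxy − ΣxΣy = 11·4219 − 81·472 = 46409 − 38232 = 8177
S_xx = nΣx² − (Σx)² = 11·773 − 81² = 8503 − 6561 = 1942
S_yy = nΣy² − (Σy)² = 11·25516 − 472² = 280676 − 222784 = 57892
r = S_xy / √(S_xx·S_yy) = 8177 / √(1942·57892) = 8177 / √112426264 = 8177 / 10603.1252 = 0.7712

0.7712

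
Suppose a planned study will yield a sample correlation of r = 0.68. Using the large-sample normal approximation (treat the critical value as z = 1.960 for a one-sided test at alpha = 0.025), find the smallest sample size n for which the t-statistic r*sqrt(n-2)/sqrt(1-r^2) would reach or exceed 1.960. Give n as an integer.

7

r√(n−2)/√(1−r²) ≥ 1.960  ⇔  n−2 ≥ (1.960)²·(1−r²)/r²
(1−r²)/r² = (1−0.4624)/0.4624 = 1.1626
n ≥ 2 + 3.8416·1.1626 = 2 + 4.4662 = 6.4662
⌈6.4662⌉ = 7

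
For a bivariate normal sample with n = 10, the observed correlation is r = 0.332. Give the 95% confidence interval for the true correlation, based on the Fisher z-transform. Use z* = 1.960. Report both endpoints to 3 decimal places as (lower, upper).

(-0.376, 0.795)

Fisher z: z_r = atanh(r) = ½·ln((1+0.332)/(1−0.332)) = 0.345074
SE(z) = 1/√(n−3) = 1/√7 = 0.377964
95% ⇒ z* = 1.960; margin = 1.960·0.377964 = 0.740809
CI on z-scale: (-0.395735, 1.085883)
Back-transform: tanh(-0.395735) = -0.376294, tanh(1.085883) = 0.795371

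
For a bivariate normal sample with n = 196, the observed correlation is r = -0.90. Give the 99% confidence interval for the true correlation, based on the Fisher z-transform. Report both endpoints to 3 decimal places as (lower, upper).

(-0.930, -0.858)

z_r = atanh(-0.90) = -1.472219;  SE = 1/√(n−3) = 1/√193 = 0.071982
z-limits: -1.472219 ± 2.576·0.071982 = -1.472219 ± 0.185426 = [-1.657645, -1.286793]
ρ-limits: (tanh -1.657645, tanh -1.286793) = (-0.930, -0.858)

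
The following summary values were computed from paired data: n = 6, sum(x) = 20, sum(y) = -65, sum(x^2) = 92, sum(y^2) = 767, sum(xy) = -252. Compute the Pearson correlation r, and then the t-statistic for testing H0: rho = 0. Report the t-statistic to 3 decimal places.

-3.814

Numerator: nΣxy − (Σx)(Σy) = 6·(-252) − (20)(-65) = -212
Denominator: √[(nΣx²−(Σx)²)(nΣy²−(Σy)²)]
  nΣx²−(Σx)² = 6·92 − 400 = 152;  nΣy²−(Σy)² = 6·767 − 4225 = 377
  √(152·377) = √57304 = 239.3825
r = -212 / 239.3825 = -0.8856
t = r·√(n−2)/√(1−r²) = -0.8856·√4 / √(1−0.784287) = -1.771200 / 0.464449 = -3.814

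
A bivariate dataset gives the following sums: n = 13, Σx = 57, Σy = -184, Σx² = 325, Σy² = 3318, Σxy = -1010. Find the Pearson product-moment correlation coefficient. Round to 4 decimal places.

-0.8780

S_xy = nΣxy − ΣxΣy = 13·(-1010) − 57·(-184) = -13130 − (-10488) = -2642
S_xx = nΣx² − (Σx)² = 13·325 − 57² = 4225 − 3249 = 976
S_yy = nΣy² − (Σy)² = 13·3318 − (-184)² = 43134 − 33856 = 9278
r = S_xy / √(S_xx·S_yy) = -2642 / √(976·9278) = -2642 / √9055328 = -2642 / 3009.2072 = -0.8780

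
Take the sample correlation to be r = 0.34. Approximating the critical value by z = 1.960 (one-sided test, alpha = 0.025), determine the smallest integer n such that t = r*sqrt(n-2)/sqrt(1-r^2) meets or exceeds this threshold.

Need r·√(n−2)/√(1−r²) ≥ 1.960
√(n−2) ≥ 1.960·√(1−0.1156) / 0.34 = 1.960·0.940425 / 0.34 = 5.4213
n−2 ≥ 29.3905  ⇒  n ≥ 31.3905
Smallest integer n = 32

32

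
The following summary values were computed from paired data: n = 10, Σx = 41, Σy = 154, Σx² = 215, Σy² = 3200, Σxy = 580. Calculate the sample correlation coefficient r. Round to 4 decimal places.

-0.2608

S_xy = nΣxy − ΣxΣy = 10·580 − 41·154 = 5800 − 6314 = -514
S_xx = nΣx² − (Σx)² = 10·215 − 41² = 2150 − 1681 = 469
S_yy = nΣy² − (Σy)² = 10·3200 − 154² = 32000 − 23716 = 8284
r = S_xy / √(S_xx·S_yy) = -514 / √(469·8284) = -514 / √3885196 = -514 / 1971.0901 = -0.2608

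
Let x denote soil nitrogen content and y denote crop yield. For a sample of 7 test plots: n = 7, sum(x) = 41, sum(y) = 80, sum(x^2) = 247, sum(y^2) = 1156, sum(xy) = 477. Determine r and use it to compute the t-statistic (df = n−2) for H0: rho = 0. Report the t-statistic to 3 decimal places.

S_xy = nΣxy − ΣxΣy = 7·477 − 41·80 = 3339 − 3280 = 59
S_xx = nΣx² − (Σx)² = 7·247 − 41² = 1729 − 1681 = 48
S_yy = nΣy² − (Σy)² = 7·1156 − 80² = 8092 − 6400 = 1692
r = S_xy / √(S_xx·S_yy) = 59 / √(48·1692) = 59 / √81216 = 59 / 284.9842 = 0.2070
t = r·√(n−2)/√(1−r²) = 0.2070·√5 / √(1−0.042849) = 0.462866 / 0.978341 = 0.473

0.473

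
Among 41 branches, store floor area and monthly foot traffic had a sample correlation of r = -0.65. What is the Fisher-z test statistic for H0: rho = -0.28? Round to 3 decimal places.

Fisher z: atanh(-0.65) = -0.775299, atanh(-0.28) = -0.287682
z = (z_r − z_0)·√(n−3) = (-0.775299 − (-0.287682))·√38 = -0.487617 · 6.164414 = -3.006

-3.006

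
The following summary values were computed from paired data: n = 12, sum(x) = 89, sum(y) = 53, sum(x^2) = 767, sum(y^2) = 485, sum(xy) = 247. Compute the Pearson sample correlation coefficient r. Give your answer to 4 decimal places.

-0.8919

Numerator: nΣxy − (Σx)(Σy) = 12·247 − (89)(53) = -1753
Denominator: √[(nΣx²−(Σx)²)(nΣy²−(Σy)²)]
  nΣx²−(Σx)² = 12·767 − 7921 = 1283;  nΣy²−(Σy)² = 12·485 − 2809 = 3011
  √(1283·3011) = √3863113 = 1965.4803
r = -1753 / 1965.4803 = -0.8919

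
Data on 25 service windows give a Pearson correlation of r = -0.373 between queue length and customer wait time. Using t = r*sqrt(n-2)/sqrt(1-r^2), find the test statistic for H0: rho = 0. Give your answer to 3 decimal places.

1 − r² = 1 − 0.139129 = 0.860871;  √(1−r²) = 0.927831
√(n−2) = √23 = 4.795832
t = r·√(n−2)/√(1−r²) = -0.373 · 4.795832 / 0.927831 = -1.928

-1.928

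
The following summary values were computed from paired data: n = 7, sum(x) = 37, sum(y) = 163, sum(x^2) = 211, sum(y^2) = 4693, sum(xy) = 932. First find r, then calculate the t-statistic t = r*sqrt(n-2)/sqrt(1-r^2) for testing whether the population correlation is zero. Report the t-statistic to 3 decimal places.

Numerator: nΣxy − (Σx)(Σy) = 7·932 − (37)(163) = 493
Denominator: √[(nΣx²−(Σx)²)(nΣy²−(Σy)²)]
  nΣx²−(Σx)² = 7·211 − 1369 = 108;  nΣy²−(Σy)² = 7·4693 − 26569 = 6282
  √(108·6282) = √678456 = 823.6844
r = 493 / 823.6844 = 0.5985
t = r·√(n−2)/√(1−r²) = 0.5985·√5 / √(1−0.358202) = 1.338287 / 0.801123 = 1.671

1.671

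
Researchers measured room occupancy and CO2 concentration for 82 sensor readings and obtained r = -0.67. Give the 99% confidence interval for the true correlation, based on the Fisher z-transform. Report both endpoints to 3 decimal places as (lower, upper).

z_r = atanh(-0.67) = -0.810743;  SE = 1/√(n−3) = 1/√79 = 0.112509
z-limits: -0.810743 ± 2.576·0.112509 = -0.810743 ± 0.289823 = [-1.100566, -0.520920]
ρ-limits: (tanh -1.100566, tanh -0.520920) = (-0.801, -0.478)

(-0.801, -0.478)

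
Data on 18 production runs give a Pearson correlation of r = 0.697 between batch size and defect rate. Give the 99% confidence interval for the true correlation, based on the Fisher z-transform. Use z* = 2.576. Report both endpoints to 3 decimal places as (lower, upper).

z_r = atanh(0.697) = 0.861442;  SE = 1/√(n−3) = 1/√15 = 0.258199
z-limits: 0.861442 ± 2.576·0.258199 = 0.861442 ± 0.665121 = [0.196321, 1.526563]
ρ-limits: (tanh 0.196321, tanh 1.526563) = (0.194, 0.910)

(0.194, 0.910)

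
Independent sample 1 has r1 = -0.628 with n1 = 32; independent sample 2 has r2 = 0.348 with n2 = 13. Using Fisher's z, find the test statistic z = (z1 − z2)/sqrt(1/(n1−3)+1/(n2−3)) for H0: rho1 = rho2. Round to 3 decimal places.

-3.003

Fisher z-transforms: z1 = atanh(-0.628) = -0.738107, z2 = atanh(0.348) = 0.363166; difference d = -1.101273
Var(d) = 1/29 + 1/10 = 0.0344828 + 0.1000000 = 0.1344828
z = d/√Var(d) = -1.101273 / √0.1344828 = -1.101273 / 0.366719 = -3.003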